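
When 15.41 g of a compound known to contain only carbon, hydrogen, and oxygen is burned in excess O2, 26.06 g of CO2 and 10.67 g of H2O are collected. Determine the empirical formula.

mol C = 26.06 / 44.01 = 0.5921; mass C = 0.5921 × 12.01 = 7.112 g
mol H = 2 × (10.67 / 18.02) = 1.184; mass H = 1.184 × 1.008 = 1.194 g
mass O = 15.41 − (8.305) = 7.105 g → mol O = 0.4440
Divide by the smallest (0.444 mol O): C 1.334, H 2.667, O 1.000
Scaling by 3: C 4.00, H 8.00, O 3.00 → C4H8O3

C4H8O3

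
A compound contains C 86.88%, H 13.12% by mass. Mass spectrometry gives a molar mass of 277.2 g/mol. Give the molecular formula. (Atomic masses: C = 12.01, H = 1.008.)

C20H36

Assume 100 g: 86.88 g C, 13.12 g H.
n(C) = 86.88/12.01 = 7.234, n(H) = 13.12/1.008 = 13.02
Divide by the smallest (7.234 mol C): C 1.000, H 1.799
Scaling by 5: C 5.00, H 9.00 → C5H9
Empirical-formula mass = 69.12 g/mol
n = 277.2 / 69.12 = 4.01 ≈ 4
Molecular formula = (C5H9)×4 = C20H36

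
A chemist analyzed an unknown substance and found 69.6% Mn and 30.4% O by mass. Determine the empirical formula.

Assume 100 g: 69.6 g Mn, 30.4 g O.
Mn: 69.6 g ÷ 54.94 g/mol = 1.267 mol
O: 30.4 g ÷ 16.00 g/mol = 1.9 mol
Divide by the smallest (1.267 mol Mn): Mn 1.000, O 1.500
×2: Mn 2.00, O 3.00 → Mn2O3

Mn2O3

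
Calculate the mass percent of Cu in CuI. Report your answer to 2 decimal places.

Molar mass = 1(63.55) + 1(126.90) = 190.450 g/mol
Mass of Cu per mole = 1 × 63.55 = 63.550 g
% Cu = 63.550 / 190.450 × 100 = 33.37%

33.37%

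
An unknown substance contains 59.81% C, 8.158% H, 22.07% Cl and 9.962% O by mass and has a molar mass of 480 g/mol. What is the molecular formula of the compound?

Assume 100 g: 59.81 g C, 8.158 g H, 22.07 g Cl, 9.962 g O.
Moles — C: 59.81 / 12.01 = 4.98 mol; H: 8.158 / 1.008 = 8.093 mol; Cl: 22.07 / 35.45 = 0.6226 mol; O: 9.962 / 16.00 = 0.6226 mol
Divide by the smallest (0.6226 mol Cl): C 7.999, H 13.000, Cl 1.000, O 1.000
→ C8H13ClO
Empirical-formula mass = 160.63 g/mol
n = 480 / 160.63 = 2.99 ≈ 3
Molecular formula = (C8H13ClO)×3 = C24H39Cl3O3

C24H39Cl3O3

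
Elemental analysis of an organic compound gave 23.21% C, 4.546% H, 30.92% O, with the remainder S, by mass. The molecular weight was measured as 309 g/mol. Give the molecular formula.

Assume 100 g: 23.21 g C, 4.546 g H, 30.92 g O, 41.324 g S.
n(C) = 23.21/12.01 = 1.933, n(H) = 4.546/1.008 = 4.51, n(O) = 30.92/16.00 = 1.933, n(S) = 41.324/32.07 = 1.289
Divide by the smallest (1.289 mol S): C 1.500, H 3.500, O 1.500, S 1.000
Scaling by 2: C 3.00, H 7.00, O 3.00, S 2.00 → C3H7O3S2
Empirical-formula mass = 155.23 g/mol
n = 309 / 155.23 = 1.99 ≈ 2
Molecular formula = (C3H7O3S2)×2 = C6H14O6S4

C6H14O6S4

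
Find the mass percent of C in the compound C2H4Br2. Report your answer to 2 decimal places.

12.79%

Molar mass = 2(12.01) + 4(1.008) + 2(79.90) = 187.852 g/mol
Mass of C per mole = 2 × 12.01 = 24.020 g
% C = 24.020 / 187.852 × 100 = 12.79%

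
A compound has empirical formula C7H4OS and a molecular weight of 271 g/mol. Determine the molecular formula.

C14H8O2S2

Empirical-formula mass = 136.17 g/mol
n = 271 / 136.17 = 1.99 ≈ 2
Molecular formula = (C7H4OS)2 = C14H8O2S2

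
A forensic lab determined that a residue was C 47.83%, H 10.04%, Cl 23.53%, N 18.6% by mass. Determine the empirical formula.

C6H15ClN2

Assume 100 g: 47.83 g C, 10.04 g H, 23.53 g Cl, 18.6 g N.
n(C) = 47.83/12.01 = 3.983, n(H) = 10.04/1.008 = 9.96, n(Cl) = 23.53/35.45 = 0.6638, n(N) = 18.6/14.01 = 1.328
Ratios (÷ 0.6638): C 6.000, H 15.006, Cl 1.000, N 2.000
Ratio ≈ 6:15:1:2, so the empirical formula is C6H15ClN2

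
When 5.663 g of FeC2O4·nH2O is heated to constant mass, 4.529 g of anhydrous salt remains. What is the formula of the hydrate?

Mass of water lost = 5.663 − 4.529 = 1.134 g → 1.134 / 18.02 = 0.06293 mol H2O
Molar mass of FeC2O4 = 143.87 g/mol → mol FeC2O4 = 4.529 / 143.87 = 0.03148
n = 0.06293 / 0.03148 = 2.00 ≈ 2 → FeC2O4·2H2O

FeC2O4·2H2O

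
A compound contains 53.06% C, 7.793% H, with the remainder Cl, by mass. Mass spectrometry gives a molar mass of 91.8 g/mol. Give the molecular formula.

Assume 100 g: 53.06 g C, 7.793 g H, 39.147 g Cl.
C: 53.06 g ÷ 12.01 g/mol = 4.418 mol
H: 7.793 g ÷ 1.008 g/mol = 7.731 mol
Cl: 39.147 g ÷ 35.45 g/mol = 1.104 mol
Smallest is Cl at 1.104 mol; normalising gives C 4.001, H 7.001, Cl 1.000
Ratio ≈ 4:7:1, so the empirical formula is C4H7Cl
Empirical-formula mass = 90.55 g/mol
n = 91.8 / 90.55 = 1.01 ≈ 1
Molecular formula = empirical formula = C4H7Cl

C4H7Cl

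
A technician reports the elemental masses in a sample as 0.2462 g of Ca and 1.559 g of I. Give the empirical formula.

CaI2

n(Ca) = 0.2462/40.08 = 0.006143, n(I) = 1.559/126.90 = 0.01229
Smallest is Ca at 0.006143 mol; normalising gives Ca 1.000, I 2.000
→ CaI2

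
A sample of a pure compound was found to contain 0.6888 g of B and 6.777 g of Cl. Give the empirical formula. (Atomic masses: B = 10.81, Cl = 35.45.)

B: 0.6888 g ÷ 10.81 g/mol = 0.06372 mol
Cl: 6.777 g ÷ 35.45 g/mol = 0.1912 mol
Smallest is B at 0.06372 mol; normalising gives B 1.000, Cl 3.000
Ratio ≈ 1:3, so the empirical formula is BCl3

BCl3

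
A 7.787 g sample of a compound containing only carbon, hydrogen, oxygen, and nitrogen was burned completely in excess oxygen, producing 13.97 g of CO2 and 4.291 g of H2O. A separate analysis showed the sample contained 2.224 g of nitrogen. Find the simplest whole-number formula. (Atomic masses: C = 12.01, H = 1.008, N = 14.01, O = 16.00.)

mol C = 13.97 / 44.01 = 0.3174; mass C = 0.3174 × 12.01 = 3.812 g
mol H = 2 × (4.291 / 18.02) = 0.4762; mass H = 0.4762 × 1.008 = 0.4801 g
mol N = 2.224 / 14.01 = 0.1587
mass O = 7.787 − (6.516) = 1.271 g → mol O = 0.07941
Divide by the smallest (0.07941 mol O): C 3.997, H 5.997, N 1.999, O 1.000
→ C4H6N2O

C4H6N2O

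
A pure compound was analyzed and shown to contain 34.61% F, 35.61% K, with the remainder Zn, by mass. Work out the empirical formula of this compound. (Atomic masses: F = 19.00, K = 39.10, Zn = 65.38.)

F4K2Zn

Assume 100 g: 34.61 g F, 35.61 g K, 29.78 g Zn.
F: 34.61 g ÷ 19.00 g/mol = 1.822 mol
K: 35.61 g ÷ 39.10 g/mol = 0.9107 mol
Zn: 29.78 g ÷ 65.38 g/mol = 0.4555 mol
Ratios (÷ 0.4555): F 3.999, K 1.999, Zn 1.000
≈ 4:2:1 → F4K2Zn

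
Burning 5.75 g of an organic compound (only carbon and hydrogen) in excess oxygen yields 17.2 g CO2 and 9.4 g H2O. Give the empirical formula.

mol C = 17.2 / 44.01 = 0.3908; mass C = 0.3908 × 12.01 = 4.694 g
mol H = 2 × (9.4 / 18.02) = 1.043; mass H = 1.043 × 1.008 = 1.052 g
Ratios (÷ 0.3908): C 1.000, H 2.669
Multiply by 3: C 3.00, H 8.01 → C3H8

C3H8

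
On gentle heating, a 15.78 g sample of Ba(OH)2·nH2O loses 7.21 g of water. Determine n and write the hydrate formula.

Ba(OH)2·8H2O

Mass of anhydrous Ba(OH)2 = 15.78 − 7.21 = 8.57 g
mol H2O = 7.21 / 18.02 = 0.4001
Molar mass of Ba(OH)2 = 171.35 g/mol → mol Ba(OH)2 = 8.57 / 171.35 = 0.05002
n = 0.4001 / 0.05002 = 8.00 ≈ 8 → Ba(OH)2·8H2O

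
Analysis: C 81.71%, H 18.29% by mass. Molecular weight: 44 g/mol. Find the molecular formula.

Assume 100 g: 81.71 g C, 18.29 g H.
C: 81.71 g ÷ 12.01 g/mol = 6.803 mol
H: 18.29 g ÷ 1.008 g/mol = 18.14 mol
Ratios (÷ 6.803): C 1.000, H 2.667
Scaling by 3: C 3.00, H 8.00 → C3H8
Empirical-formula mass = 44.09 g/mol
n = 44 / 44.09 = 1.00 ≈ 1
Molecular formula = empirical formula = C3H8

C3H8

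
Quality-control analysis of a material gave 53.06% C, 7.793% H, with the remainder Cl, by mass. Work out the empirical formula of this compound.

C4H7Cl

Assume 100 g: 53.06 g C, 7.793 g H, 39.147 g Cl.
C: 53.06 g ÷ 12.01 g/mol = 4.418 mol
H: 7.793 g ÷ 1.008 g/mol = 7.731 mol
Cl: 39.147 g ÷ 35.45 g/mol = 1.104 mol
Smallest is Cl at 1.104 mol; normalising gives C 4.001, H 7.001, Cl 1.000
≈ 4:7:1 → C4H7Cl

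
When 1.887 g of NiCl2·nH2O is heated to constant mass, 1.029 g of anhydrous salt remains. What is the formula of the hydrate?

Mass of water lost = 1.887 − 1.029 = 0.858 g → 0.858 / 18.02 = 0.04761 mol H2O
Molar mass of NiCl2 = 129.59 g/mol → mol NiCl2 = 1.029 / 129.59 = 0.00794
n = 0.04761 / 0.00794 = 6.00 ≈ 6 → NiCl2·6H2O

NiCl2·6H2O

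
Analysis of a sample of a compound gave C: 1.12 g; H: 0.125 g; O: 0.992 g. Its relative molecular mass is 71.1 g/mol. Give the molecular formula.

C3H4O2

Moles — C: 1.12 / 12.01 = 0.09326 mol; H: 0.125 / 1.008 = 0.124 mol; O: 0.992 / 16.00 = 0.062 mol
Divide by the smallest (0.062 mol O): C 1.504, H 2.000, O 1.000
×2: C 3.01, H 4.00, O 2.00 → C3H4O2
Empirical-formula mass = 72.06 g/mol
n = 71.1 / 72.06 = 0.99 ≈ 1
Molecular formula = empirical formula = C3H4O2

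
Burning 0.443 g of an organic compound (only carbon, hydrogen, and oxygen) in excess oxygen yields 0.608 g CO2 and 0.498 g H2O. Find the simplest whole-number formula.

CH4O

mol C = 0.608 / 44.01 = 0.01382; mass C = 0.01382 × 12.01 = 0.1659 g
mol H = 2 × (0.498 / 18.02) = 0.05527; mass H = 0.05527 × 1.008 = 0.05571 g
mass O = 0.443 − (0.2216) = 0.2214 g → mol O = 0.01384
Divide by the smallest (0.01382 mol C): C 1.000, H 4.001, O 1.001
≈ 1:4:1 → CH4O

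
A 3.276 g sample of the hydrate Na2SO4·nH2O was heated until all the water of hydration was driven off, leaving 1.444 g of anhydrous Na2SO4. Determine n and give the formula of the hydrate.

Na2SO4·10H2O

Mass of water lost = 3.276 − 1.444 = 1.832 g → 1.832 / 18.02 = 0.1017 mol H2O
Molar mass of Na2SO4 = 142.05 g/mol → mol Na2SO4 = 1.444 / 142.05 = 0.01017
n = 0.1017 / 0.01017 = 10.00 ≈ 10 → Na2SO4·10H2O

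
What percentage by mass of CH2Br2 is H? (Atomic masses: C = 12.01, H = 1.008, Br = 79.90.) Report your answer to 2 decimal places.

Molar mass = 1(12.01) + 2(1.008) + 2(79.90) = 173.826 g/mol
Mass of H per mole = 2 × 1.008 = 2.016 g
% H = 2.016 / 173.826 × 100 = 1.16%

1.16%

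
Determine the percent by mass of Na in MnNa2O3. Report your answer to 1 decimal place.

30.9%

Molar mass = 1(54.94) + 2(22.99) + 3(16.00) = 148.920 g/mol
Mass of Na per mole = 2 × 22.99 = 45.980 g
% Na = 45.980 / 148.920 × 100 = 30.9%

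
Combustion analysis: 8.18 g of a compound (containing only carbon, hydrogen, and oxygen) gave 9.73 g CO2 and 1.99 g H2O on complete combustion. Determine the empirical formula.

C2H2O3

mol C = 9.73 / 44.01 = 0.2211; mass C = 0.2211 × 12.01 = 2.655 g
mol H = 2 × (1.99 / 18.02) = 0.2209; mass H = 0.2209 × 1.008 = 0.2226 g
mass O = 8.18 − (2.878) = 5.302 g → mol O = 0.3314
Divide by the smallest (0.2209 mol H): C 1.001, H 1.000, O 1.500
×2: C 2.00, H 2.00, O 3.00 → C2H2O3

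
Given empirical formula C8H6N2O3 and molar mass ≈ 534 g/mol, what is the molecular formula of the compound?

Empirical-formula mass = 178.15 g/mol
n = 534 / 178.15 = 3.00 ≈ 3
Molecular formula = (C8H6N2O3)3 = C24H18N6O9

C24H18N6O9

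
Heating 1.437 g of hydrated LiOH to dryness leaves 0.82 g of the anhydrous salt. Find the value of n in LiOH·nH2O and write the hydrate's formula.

LiOH·H2O

Mass of water lost = 1.437 − 0.82 = 0.617 g → 0.617 / 18.02 = 0.03424 mol H2O
Molar mass of LiOH = 23.95 g/mol → mol LiOH = 0.82 / 23.95 = 0.03424
n = 0.03424 / 0.03424 = 1.00 ≈ 1 → LiOH·H2O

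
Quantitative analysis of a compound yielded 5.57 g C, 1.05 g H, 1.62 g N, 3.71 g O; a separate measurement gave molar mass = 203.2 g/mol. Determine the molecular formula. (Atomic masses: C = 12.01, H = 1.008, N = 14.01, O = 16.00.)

n(C) = 5.57/12.01 = 0.4638, n(H) = 1.05/1.008 = 1.042, n(N) = 1.62/14.01 = 0.1156, n(O) = 3.71/16.00 = 0.2319
Divide by the smallest (0.1156 mol N): C 4.011, H 9.008, N 1.000, O 2.005
→ C4H9NO2
Empirical-formula mass = 103.12 g/mol
n = 203.2 / 103.12 = 1.97 ≈ 2
Molecular formula = (C4H9NO2)×2 = C8H18N2O4

C8H18N2O4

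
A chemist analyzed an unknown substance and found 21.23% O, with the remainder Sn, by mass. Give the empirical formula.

O2Sn

Assume 100 g: 21.23 g O, 78.77 g Sn.
Moles — O: 21.23 / 16.00 = 1.327 mol; Sn: 78.77 / 118.71 = 0.6635 mol
Smallest is Sn at 0.6635 mol; normalising gives O 2.000, Sn 1.000
≈ 2:1 → O2Sn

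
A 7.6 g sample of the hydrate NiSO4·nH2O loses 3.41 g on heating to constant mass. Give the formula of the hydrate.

Mass of anhydrous NiSO4 = 7.6 − 3.41 = 4.19 g
mol H2O = 3.41 / 18.02 = 0.1892
Molar mass of NiSO4 = 154.76 g/mol → mol NiSO4 = 4.19 / 154.76 = 0.02707
n = 0.1892 / 0.02707 = 6.99 ≈ 7 → NiSO4·7H2O

NiSO4·7H2O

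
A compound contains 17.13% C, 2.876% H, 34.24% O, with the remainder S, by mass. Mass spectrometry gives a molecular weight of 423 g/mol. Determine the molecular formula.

Assume 100 g: 17.13 g C, 2.876 g H, 34.24 g O, 45.754 g S.
n(C) = 17.13/12.01 = 1.426, n(H) = 2.876/1.008 = 2.853, n(O) = 34.24/16.00 = 2.14, n(S) = 45.754/32.07 = 1.427
Divide by the smallest (1.426 mol C): C 1.000, H 2.000, O 1.500, S 1.000
Scaling by 2: C 2.00, H 4.00, O 3.00, S 2.00 → C2H4O3S2
Empirical-formula mass = 140.19 g/mol
n = 423 / 140.19 = 3.02 ≈ 3
Molecular formula = (C2H4O3S2)×3 = C6H12O9S6

C6H12O9S6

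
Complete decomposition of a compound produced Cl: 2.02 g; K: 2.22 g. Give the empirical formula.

n(Cl) = 2.02/35.45 = 0.05698, n(K) = 2.22/39.10 = 0.05678
Divide by the smallest (0.05678 mol K): Cl 1.004, K 1.000
≈ 1:1 → ClK

ClK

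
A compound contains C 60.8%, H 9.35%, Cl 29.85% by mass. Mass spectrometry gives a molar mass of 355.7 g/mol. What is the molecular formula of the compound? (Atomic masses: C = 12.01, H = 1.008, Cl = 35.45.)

C18H33Cl3

Assume 100 g: 60.8 g C, 9.35 g H, 29.85 g Cl.
n(C) = 60.8/12.01 = 5.062, n(H) = 9.35/1.008 = 9.276, n(Cl) = 29.85/35.45 = 0.842
Smallest is Cl at 0.842 mol; normalising gives C 6.012, H 11.016, Cl 1.000
Ratio ≈ 6:11:1, so the empirical formula is C6H11Cl
Empirical-formula mass = 118.60 g/mol
n = 355.7 / 118.60 = 3.00 ≈ 3
Molecular formula = (C6H11Cl)×3 = C18H33Cl3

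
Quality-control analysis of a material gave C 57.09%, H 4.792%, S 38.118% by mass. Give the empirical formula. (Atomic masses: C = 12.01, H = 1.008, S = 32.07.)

Assume 100 g: 57.09 g C, 4.792 g H, 38.118 g S.
Moles — C: 57.09 / 12.01 = 4.754 mol; H: 4.792 / 1.008 = 4.754 mol; S: 38.118 / 32.07 = 1.189 mol
Divide by the smallest (1.189 mol S): C 3.999, H 4.000, S 1.000
Ratio ≈ 4:4:1, so the empirical formula is C4H4S

C4H4S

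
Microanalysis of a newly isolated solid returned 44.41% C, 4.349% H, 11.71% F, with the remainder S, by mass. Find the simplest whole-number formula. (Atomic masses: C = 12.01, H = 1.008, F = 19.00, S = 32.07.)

Assume 100 g: 44.41 g C, 4.349 g H, 11.71 g F, 39.531 g S.
Moles — C: 44.41 / 12.01 = 3.698 mol; H: 4.349 / 1.008 = 4.314 mol; F: 11.71 / 19.00 = 0.6163 mol; S: 39.531 / 32.07 = 1.233 mol
Smallest is F at 0.6163 mol; normalising gives C 6.000, H 7.000, F 1.000, S 2.000
→ C6H7FS2

C6H7FS2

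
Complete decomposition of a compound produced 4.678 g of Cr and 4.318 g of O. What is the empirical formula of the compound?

CrO3

Moles — Cr: 4.678 / 52.00 = 0.08996 mol; O: 4.318 / 16.00 = 0.2699 mol
Divide by the smallest (0.08996 mol Cr): Cr 1.000, O 3.000
≈ 1:3 → CrO3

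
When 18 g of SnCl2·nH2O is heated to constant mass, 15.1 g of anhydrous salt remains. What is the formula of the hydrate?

Mass of water lost = 18 − 15.1 = 2.9 g → 2.9 / 18.02 = 0.1609 mol H2O
Molar mass of SnCl2 = 189.61 g/mol → mol SnCl2 = 15.1 / 189.61 = 0.07964
n = 0.1609 / 0.07964 = 2.02 ≈ 2 → SnCl2·2H2O

SnCl2·2H2O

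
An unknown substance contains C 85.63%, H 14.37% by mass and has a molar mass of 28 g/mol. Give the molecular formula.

C2H4

Assume 100 g: 85.63 g C, 14.37 g H.
C: 85.63 g ÷ 12.01 g/mol = 7.13 mol
H: 14.37 g ÷ 1.008 g/mol = 14.26 mol
Divide by the smallest (7.13 mol C): C 1.000, H 1.999
Ratio ≈ 1:2, so the empirical formula is CH2
Empirical-formula mass = 14.03 g/mol
n = 28 / 14.03 = 2.00 ≈ 2
Molecular formula = (CH2)×2 = C2H4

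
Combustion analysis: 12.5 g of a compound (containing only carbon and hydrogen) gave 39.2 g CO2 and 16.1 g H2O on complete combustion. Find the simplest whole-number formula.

CH2

mol C = 39.2 / 44.01 = 0.8907; mass C = 0.8907 × 12.01 = 10.70 g
mol H = 2 × (16.1 / 18.02) = 1.787; mass H = 1.787 × 1.008 = 1.801 g
Ratios (÷ 0.8907): C 1.000, H 2.006
Ratio ≈ 1:2, so the empirical formula is CH2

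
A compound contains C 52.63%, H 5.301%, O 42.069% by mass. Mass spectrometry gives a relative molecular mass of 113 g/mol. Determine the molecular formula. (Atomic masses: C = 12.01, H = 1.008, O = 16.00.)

Assume 100 g: 52.63 g C, 5.301 g H, 42.069 g O.
Moles — C: 52.63 / 12.01 = 4.382 mol; H: 5.301 / 1.008 = 5.259 mol; O: 42.069 / 16.00 = 2.629 mol
Ratios (÷ 2.629): C 1.667, H 2.000, O 1.000
×3: C 5.00, H 6.00, O 3.00 → C5H6O3
Empirical-formula mass = 114.10 g/mol
n = 113 / 114.10 = 0.99 ≈ 1
Molecular formula = empirical formula = C5H6O3

C5H6O3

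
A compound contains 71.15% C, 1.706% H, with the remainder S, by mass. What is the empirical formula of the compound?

Assume 100 g: 71.15 g C, 1.706 g H, 27.144 g S.
C: 71.15 g ÷ 12.01 g/mol = 5.924 mol
H: 1.706 g ÷ 1.008 g/mol = 1.692 mol
S: 27.144 g ÷ 32.07 g/mol = 0.8464 mol
Smallest is S at 0.8464 mol; normalising gives C 6.999, H 2.000, S 1.000
≈ 7:2:1 → C7H2S

C7H2S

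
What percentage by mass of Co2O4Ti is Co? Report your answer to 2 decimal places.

51.30%

Molar mass = 2(58.93) + 4(16.00) + 1(47.87) = 229.730 g/mol
Mass of Co per mole = 2 × 58.93 = 117.860 g
% Co = 117.860 / 229.730 × 100 = 51.30%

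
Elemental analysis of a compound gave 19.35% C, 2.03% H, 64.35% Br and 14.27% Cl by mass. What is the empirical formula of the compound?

C4H5Br2Cl

Assume 100 g: 19.35 g C, 2.03 g H, 64.35 g Br, 14.27 g Cl.
n(C) = 19.35/12.01 = 1.611, n(H) = 2.03/1.008 = 2.014, n(Br) = 64.35/79.90 = 0.8054, n(Cl) = 14.27/35.45 = 0.4025
Ratios (÷ 0.4025): C 4.002, H 5.003, Br 2.001, Cl 1.000
≈ 4:5:2:1 → C4H5Br2Cl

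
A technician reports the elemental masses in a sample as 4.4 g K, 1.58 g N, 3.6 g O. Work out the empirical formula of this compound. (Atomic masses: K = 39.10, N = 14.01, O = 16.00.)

KNO2

Moles — K: 4.4 / 39.10 = 0.1125 mol; N: 1.58 / 14.01 = 0.1128 mol; O: 3.6 / 16.00 = 0.225 mol
Smallest is K at 0.1125 mol; normalising gives K 1.000, N 1.002, O 1.999
Ratio ≈ 1:1:2, so the empirical formula is KNO2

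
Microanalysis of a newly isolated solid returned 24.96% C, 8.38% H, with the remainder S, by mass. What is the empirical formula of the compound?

CH4S

Assume 100 g: 24.96 g C, 8.38 g H, 66.66 g S.
n(C) = 24.96/12.01 = 2.078, n(H) = 8.38/1.008 = 8.313, n(S) = 66.66/32.07 = 2.079
Divide by the smallest (2.078 mol C): C 1.000, H 4.000, S 1.000
Ratio ≈ 1:4:1, so the empirical formula is CH4S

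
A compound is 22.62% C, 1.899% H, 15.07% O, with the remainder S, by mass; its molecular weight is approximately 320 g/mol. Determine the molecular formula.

C6H6O3S6

Assume 100 g: 22.62 g C, 1.899 g H, 15.07 g O, 60.411 g S.
n(C) = 22.62/12.01 = 1.883, n(H) = 1.899/1.008 = 1.884, n(O) = 15.07/16.00 = 0.9419, n(S) = 60.411/32.07 = 1.884
Ratios (÷ 0.9419): C 2.000, H 2.000, O 1.000, S 2.000
≈ 2:2:1:2 → C2H2OS2
Empirical-formula mass = 106.18 g/mol
n = 320 / 106.18 = 3.01 ≈ 3
Molecular formula = (C2H2OS2)×3 = C6H6O3S6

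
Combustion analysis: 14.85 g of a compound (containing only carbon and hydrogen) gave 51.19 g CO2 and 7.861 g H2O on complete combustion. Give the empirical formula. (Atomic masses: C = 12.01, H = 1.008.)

mol C = 51.19 / 44.01 = 1.163; mass C = 1.163 × 12.01 = 13.97 g
mol H = 2 × (7.861 / 18.02) = 0.8725; mass H = 0.8725 × 1.008 = 0.8795 g
Smallest is H at 0.8725 mol; normalising gives C 1.333, H 1.000
Scaling by 3: C 4.00, H 3.00 → C4H3

C4H3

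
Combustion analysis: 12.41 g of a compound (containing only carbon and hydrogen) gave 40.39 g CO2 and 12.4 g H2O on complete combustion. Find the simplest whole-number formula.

C2H3

mol C = 40.39 / 44.01 = 0.9177; mass C = 0.9177 × 12.01 = 11.02 g
mol H = 2 × (12.4 / 18.02) = 1.376; mass H = 1.376 × 1.008 = 1.387 g
Ratios (÷ 0.9177): C 1.000, H 1.500
Multiply by 2: C 2.00, H 3.00 → C2H3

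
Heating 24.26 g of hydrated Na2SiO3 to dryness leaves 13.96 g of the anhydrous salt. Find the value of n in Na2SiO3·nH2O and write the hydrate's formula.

Na2SiO3·5H2O

Mass of water lost = 24.26 − 13.96 = 10.3 g → 10.3 / 18.02 = 0.5716 mol H2O
Molar mass of Na2SiO3 = 122.07 g/mol → mol Na2SiO3 = 13.96 / 122.07 = 0.1144
n = 0.5716 / 0.1144 = 5.00 ≈ 5 → Na2SiO3·5H2O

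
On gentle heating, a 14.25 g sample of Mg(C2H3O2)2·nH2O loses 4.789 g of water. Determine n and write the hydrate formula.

Mg(C2H3O2)2·4H2O

Mass of anhydrous Mg(C2H3O2)2 = 14.25 − 4.789 = 9.461 g
mol H2O = 4.789 / 18.02 = 0.2658
Molar mass of Mg(C2H3O2)2 = 142.40 g/mol → mol Mg(C2H3O2)2 = 9.461 / 142.40 = 0.06644
n = 0.2658 / 0.06644 = 4.00 ≈ 4 → Mg(C2H3O2)2·4H2O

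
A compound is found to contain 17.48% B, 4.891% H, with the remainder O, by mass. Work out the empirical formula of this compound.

BH3O3

Assume 100 g: 17.48 g B, 4.891 g H, 77.629 g O.
Moles — B: 17.48 / 10.81 = 1.617 mol; H: 4.891 / 1.008 = 4.852 mol; O: 77.629 / 16.00 = 4.852 mol
Ratios (÷ 1.617): B 1.000, H 3.001, O 3.000
≈ 1:3:3 → BH3O3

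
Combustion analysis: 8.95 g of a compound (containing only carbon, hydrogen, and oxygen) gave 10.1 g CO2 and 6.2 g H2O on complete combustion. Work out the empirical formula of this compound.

mol C = 10.1 / 44.01 = 0.2295; mass C = 0.2295 × 12.01 = 2.756 g
mol H = 2 × (6.2 / 18.02) = 0.6881; mass H = 0.6881 × 1.008 = 0.6936 g
mass O = 8.95 − (3.450) = 5.500 g → mol O = 0.3438
Ratios (÷ 0.2295): C 1.000, H 2.998, O 1.498
Scaling by 2: C 2.00, H 6.00, O 3.00 → C2H6O3

C2H6O3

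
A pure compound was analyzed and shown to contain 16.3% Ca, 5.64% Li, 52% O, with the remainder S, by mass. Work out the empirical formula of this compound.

CaLi2O8S2

Assume 100 g: 16.3 g Ca, 5.64 g Li, 52 g O, 26.06 g S.
n(Ca) = 16.3/40.08 = 0.4067, n(Li) = 5.64/6.94 = 0.8127, n(O) = 52/16.00 = 3.25, n(S) = 26.06/32.07 = 0.8126
Smallest is Ca at 0.4067 mol; normalising gives Ca 1.000, Li 1.998, O 7.991, S 1.998
≈ 1:2:8:2 → CaLi2O8S2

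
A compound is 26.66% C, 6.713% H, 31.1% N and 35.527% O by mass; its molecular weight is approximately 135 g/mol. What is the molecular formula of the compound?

Assume 100 g: 26.66 g C, 6.713 g H, 31.1 g N, 35.527 g O.
C: 26.66 g ÷ 12.01 g/mol = 2.22 mol
H: 6.713 g ÷ 1.008 g/mol = 6.66 mol
N: 31.1 g ÷ 14.01 g/mol = 2.22 mol
O: 35.527 g ÷ 16.00 g/mol = 2.22 mol
Divide by the smallest (2.22 mol C): C 1.000, H 3.000, N 1.000, O 1.000
Ratio ≈ 1:3:1:1, so the empirical formula is CH3NO
Empirical-formula mass = 45.04 g/mol
n = 135 / 45.04 = 3.00 ≈ 3
Molecular formula = (CH3NO)×3 = C3H9N3O3

C3H9N3O3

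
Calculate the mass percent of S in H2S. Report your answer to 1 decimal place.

Molar mass = 2(1.008) + 1(32.07) = 34.086 g/mol
Mass of S per mole = 1 × 32.07 = 32.070 g
% S = 32.070 / 34.086 × 100 = 94.1%

94.1%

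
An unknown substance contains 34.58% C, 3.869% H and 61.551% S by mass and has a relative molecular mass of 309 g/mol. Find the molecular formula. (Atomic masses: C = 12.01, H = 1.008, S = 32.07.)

C9H12S6

Assume 100 g: 34.58 g C, 3.869 g H, 61.551 g S.
n(C) = 34.58/12.01 = 2.879, n(H) = 3.869/1.008 = 3.838, n(S) = 61.551/32.07 = 1.919
Divide by the smallest (1.919 mol S): C 1.500, H 2.000, S 1.000
Multiply by 2: C 3.00, H 4.00, S 2.00 → C3H4S2
Empirical-formula mass = 104.20 g/mol
n = 309 / 104.20 = 2.97 ≈ 3
Molecular formula = (C3H4S2)×3 = C9H12S6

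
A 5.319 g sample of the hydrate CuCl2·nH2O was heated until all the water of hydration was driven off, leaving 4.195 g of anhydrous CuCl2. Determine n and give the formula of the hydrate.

Mass of water lost = 5.319 − 4.195 = 1.124 g → 1.124 / 18.02 = 0.06238 mol H2O
Molar mass of CuCl2 = 134.45 g/mol → mol CuCl2 = 4.195 / 134.45 = 0.0312
n = 0.06238 / 0.0312 = 2.00 ≈ 2 → CuCl2·2H2O

CuCl2·2H2O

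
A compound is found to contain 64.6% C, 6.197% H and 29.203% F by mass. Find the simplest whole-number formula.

C7H8F2

Assume 100 g: 64.6 g C, 6.197 g H, 29.203 g F.
n(C) = 64.6/12.01 = 5.379, n(H) = 6.197/1.008 = 6.148, n(F) = 29.203/19.00 = 1.537
Divide by the smallest (1.537 mol F): C 3.500, H 4.000, F 1.000
Scaling by 2: C 7.00, H 8.00, F 2.00 → C7H8F2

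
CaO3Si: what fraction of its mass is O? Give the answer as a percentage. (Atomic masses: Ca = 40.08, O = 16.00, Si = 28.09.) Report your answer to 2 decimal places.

41.32%

Molar mass = 1(40.08) + 3(16.00) + 1(28.09) = 116.170 g/mol
Mass of O per mole = 3 × 16.00 = 48.000 g
% O = 48.000 / 116.170 × 100 = 41.32%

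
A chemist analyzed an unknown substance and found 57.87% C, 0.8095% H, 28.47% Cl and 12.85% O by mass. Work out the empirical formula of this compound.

C6HClO

Assume 100 g: 57.87 g C, 0.8095 g H, 28.47 g Cl, 12.85 g O.
n(C) = 57.87/12.01 = 4.818, n(H) = 0.8095/1.008 = 0.8031, n(Cl) = 28.47/35.45 = 0.8031, n(O) = 12.85/16.00 = 0.8031
Divide by the smallest (0.8031 mol H): C 6.000, H 1.000, Cl 1.000, O 1.000
→ C6HClO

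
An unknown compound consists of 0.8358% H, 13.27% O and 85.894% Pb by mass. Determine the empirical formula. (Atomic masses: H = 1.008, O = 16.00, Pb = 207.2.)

H2O2Pb

Assume 100 g: 0.8358 g H, 13.27 g O, 85.894 g Pb.
H: 0.8358 g ÷ 1.008 g/mol = 0.8292 mol
O: 13.27 g ÷ 16.00 g/mol = 0.8294 mol
Pb: 85.894 g ÷ 207.2 g/mol = 0.4145 mol
Smallest is Pb at 0.4145 mol; normalising gives H 2.000, O 2.001, Pb 1.000
Ratio ≈ 2:2:1, so the empirical formula is H2O2Pb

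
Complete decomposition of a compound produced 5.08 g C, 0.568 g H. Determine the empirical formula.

C3H4

Moles — C: 5.08 / 12.01 = 0.423 mol; H: 0.568 / 1.008 = 0.5635 mol
Smallest is C at 0.423 mol; normalising gives C 1.000, H 1.332
Multiply by 3: C 3.00, H 4.00 → C3H4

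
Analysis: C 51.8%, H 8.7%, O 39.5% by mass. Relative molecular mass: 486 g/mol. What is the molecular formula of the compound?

Assume 100 g: 51.8 g C, 8.7 g H, 39.5 g O.
Moles — C: 51.8 / 12.01 = 4.313 mol; H: 8.7 / 1.008 = 8.631 mol; O: 39.5 / 16.00 = 2.469 mol
Ratios (÷ 2.469): C 1.747, H 3.496, O 1.000
Multiply by 4: C 6.99, H 13.98, O 4.00 → C7H14O4
Empirical-formula mass = 162.18 g/mol
n = 486 / 162.18 = 3.00 ≈ 3
Molecular formula = (C7H14O4)×3 = C21H42O12

C21H42O12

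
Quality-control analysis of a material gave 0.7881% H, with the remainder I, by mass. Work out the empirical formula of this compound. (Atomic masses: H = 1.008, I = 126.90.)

HI

Assume 100 g: 0.7881 g H, 99.212 g I.
n(H) = 0.7881/1.008 = 0.7818, n(I) = 99.212/126.90 = 0.7818
Ratios (÷ 0.7818): H 1.000, I 1.000
≈ 1:1 → HI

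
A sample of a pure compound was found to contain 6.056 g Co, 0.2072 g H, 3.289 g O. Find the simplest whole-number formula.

CoH2O2

Co: 6.056 g ÷ 58.93 g/mol = 0.1028 mol
H: 0.2072 g ÷ 1.008 g/mol = 0.2056 mol
O: 3.289 g ÷ 16.00 g/mol = 0.2056 mol
Divide by the smallest (0.1028 mol Co): Co 1.000, H 2.000, O 2.000
≈ 1:2:2 → CoH2O2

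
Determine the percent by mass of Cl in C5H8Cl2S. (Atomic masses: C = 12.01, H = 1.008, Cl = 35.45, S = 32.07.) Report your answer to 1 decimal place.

Molar mass = 5(12.01) + 8(1.008) + 2(35.45) + 1(32.07) = 171.084 g/mol
Mass of Cl per mole = 2 × 35.45 = 70.900 g
% Cl = 70.900 / 171.084 × 100 = 41.4%

41.4%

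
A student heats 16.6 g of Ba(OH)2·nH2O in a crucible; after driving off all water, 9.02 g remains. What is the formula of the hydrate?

Ba(OH)2·8H2O

Mass of water lost = 16.6 − 9.02 = 7.58 g → 7.58 / 18.02 = 0.4206 mol H2O
Molar mass of Ba(OH)2 = 171.35 g/mol → mol Ba(OH)2 = 9.02 / 171.35 = 0.05264
n = 0.4206 / 0.05264 = 7.99 ≈ 8 → Ba(OH)2·8H2O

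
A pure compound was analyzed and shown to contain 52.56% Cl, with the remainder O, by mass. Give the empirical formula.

Assume 100 g: 52.56 g Cl, 47.44 g O.
Moles — Cl: 52.56 / 35.45 = 1.483 mol; O: 47.44 / 16.00 = 2.965 mol
Divide by the smallest (1.483 mol Cl): Cl 1.000, O 2.000
→ ClO2

ClO2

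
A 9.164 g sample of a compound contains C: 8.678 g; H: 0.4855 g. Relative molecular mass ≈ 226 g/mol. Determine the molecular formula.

Moles — C: 8.678 / 12.01 = 0.7226 mol; H: 0.4855 / 1.008 = 0.4816 mol
Divide by the smallest (0.4816 mol H): C 1.500, H 1.000
Multiply by 2: C 3.00, H 2.00 → C3H2
Empirical-formula mass = 38.05 g/mol
n = 226 / 38.05 = 5.94 ≈ 6
Molecular formula = (C3H2)×6 = C18H12

C18H12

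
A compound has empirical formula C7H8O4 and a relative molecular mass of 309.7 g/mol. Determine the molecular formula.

C14H16O8

Empirical-formula mass = 156.13 g/mol
n = 309.7 / 156.13 = 1.98 ≈ 2
Molecular formula = (C7H8O4)2 = C14H16O8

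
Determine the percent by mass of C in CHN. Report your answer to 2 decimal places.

Molar mass = 1(12.01) + 1(1.008) + 1(14.01) = 27.028 g/mol
Mass of C per mole = 1 × 12.01 = 12.010 g
% C = 12.010 / 27.028 × 100 = 44.44%

44.44%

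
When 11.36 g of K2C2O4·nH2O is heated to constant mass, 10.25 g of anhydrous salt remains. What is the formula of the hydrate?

Mass of water lost = 11.36 − 10.25 = 1.11 g → 1.11 / 18.02 = 0.0616 mol H2O
Molar mass of K2C2O4 = 166.22 g/mol → mol K2C2O4 = 10.25 / 166.22 = 0.06167
n = 0.0616 / 0.06167 = 1.00 ≈ 1 → K2C2O4·H2O

K2C2O4·H2O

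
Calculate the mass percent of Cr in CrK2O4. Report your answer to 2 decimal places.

26.78%

Molar mass = 1(52.00) + 2(39.10) + 4(16.00) = 194.200 g/mol
Mass of Cr per mole = 1 × 52.00 = 52.000 g
% Cr = 52.000 / 194.200 × 100 = 26.78%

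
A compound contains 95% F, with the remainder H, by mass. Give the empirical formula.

Assume 100 g: 95 g F, 5 g H.
F: 95 g ÷ 19.00 g/mol = 5 mol
H: 5 g ÷ 1.008 g/mol = 4.96 mol
Divide by the smallest (4.96 mol H): F 1.008, H 1.000
→ FH

FH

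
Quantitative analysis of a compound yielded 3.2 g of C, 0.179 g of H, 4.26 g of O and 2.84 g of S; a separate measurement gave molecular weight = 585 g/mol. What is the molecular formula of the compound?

Moles — C: 3.2 / 12.01 = 0.2664 mol; H: 0.179 / 1.008 = 0.1776 mol; O: 4.26 / 16.00 = 0.2662 mol; S: 2.84 / 32.07 = 0.08856 mol
Ratios (÷ 0.08856): C 3.009, H 2.005, O 3.007, S 1.000
Ratio ≈ 3:2:3:1, so the empirical formula is C3H2O3S
Empirical-formula mass = 118.12 g/mol
n = 585 / 118.12 = 4.95 ≈ 5
Molecular formula = (C3H2O3S)×5 = C15H10O15S5

C15H10O15S5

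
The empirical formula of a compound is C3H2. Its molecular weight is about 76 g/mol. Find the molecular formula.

C6H4

Empirical-formula mass = 38.05 g/mol
n = 76 / 38.05 = 2.00 ≈ 2
Molecular formula = (C3H2)2 = C6H4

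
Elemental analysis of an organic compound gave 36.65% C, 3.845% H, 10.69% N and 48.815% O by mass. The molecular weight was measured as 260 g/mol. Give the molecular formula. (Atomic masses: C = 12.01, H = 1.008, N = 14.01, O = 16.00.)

C8H10N2O8

Assume 100 g: 36.65 g C, 3.845 g H, 10.69 g N, 48.815 g O.
n(C) = 36.65/12.01 = 3.052, n(H) = 3.845/1.008 = 3.814, n(N) = 10.69/14.01 = 0.763, n(O) = 48.815/16.00 = 3.051
Smallest is N at 0.763 mol; normalising gives C 3.999, H 4.999, N 1.000, O 3.998
≈ 4:5:1:4 → C4H5NO4
Empirical-formula mass = 131.09 g/mol
n = 260 / 131.09 = 1.98 ≈ 2
Molecular formula = (C4H5NO4)×2 = C8H10N2O8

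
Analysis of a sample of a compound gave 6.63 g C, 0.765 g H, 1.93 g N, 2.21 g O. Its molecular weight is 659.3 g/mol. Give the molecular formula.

n(C) = 6.63/12.01 = 0.552, n(H) = 0.765/1.008 = 0.7589, n(N) = 1.93/14.01 = 0.1378, n(O) = 2.21/16.00 = 0.1381
Smallest is N at 0.1378 mol; normalising gives C 4.007, H 5.509, N 1.000, O 1.003
Scaling by 2: C 8.01, H 11.02, N 2.00, O 2.01 → C8H11N2O2
Empirical-formula mass = 167.19 g/mol
n = 659.3 / 167.19 = 3.94 ≈ 4
Molecular formula = (C8H11N2O2)×4 = C32H44N8O8

C32H44N8O8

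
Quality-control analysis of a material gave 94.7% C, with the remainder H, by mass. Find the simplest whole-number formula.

C3H2

Assume 100 g: 94.7 g C, 5.3 g H.
Moles — C: 94.7 / 12.01 = 7.885 mol; H: 5.3 / 1.008 = 5.258 mol
Divide by the smallest (5.258 mol H): C 1.500, H 1.000
Multiply by 2: C 3.00, H 2.00 → C3H2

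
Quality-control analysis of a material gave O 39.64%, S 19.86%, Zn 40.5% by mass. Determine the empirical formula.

Assume 100 g: 39.64 g O, 19.86 g S, 40.5 g Zn.
O: 39.64 g ÷ 16.00 g/mol = 2.478 mol
S: 19.86 g ÷ 32.07 g/mol = 0.6193 mol
Zn: 40.5 g ÷ 65.38 g/mol = 0.6195 mol
Smallest is S at 0.6193 mol; normalising gives O 4.001, S 1.000, Zn 1.000
Ratio ≈ 4:1:1, so the empirical formula is O4SZn

O4SZn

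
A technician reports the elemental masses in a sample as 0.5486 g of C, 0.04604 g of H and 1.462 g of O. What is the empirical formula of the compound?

Moles — C: 0.5486 / 12.01 = 0.04568 mol; H: 0.04604 / 1.008 = 0.04567 mol; O: 1.462 / 16.00 = 0.09137 mol
Smallest is H at 0.04567 mol; normalising gives C 1.000, H 1.000, O 2.001
Ratio ≈ 1:1:2, so the empirical formula is CHO2

CHO2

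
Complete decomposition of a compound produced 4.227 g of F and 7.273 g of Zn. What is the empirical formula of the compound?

F: 4.227 g ÷ 19.00 g/mol = 0.2225 mol
Zn: 7.273 g ÷ 65.38 g/mol = 0.1112 mol
Ratios (÷ 0.1112): F 2.000, Zn 1.000
≈ 2:1 → F2Zn

F2Zn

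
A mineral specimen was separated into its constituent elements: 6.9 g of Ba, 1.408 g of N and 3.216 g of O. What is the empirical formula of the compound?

Moles — Ba: 6.9 / 137.33 = 0.05024 mol; N: 1.408 / 14.01 = 0.1005 mol; O: 3.216 / 16.00 = 0.201 mol
Divide by the smallest (0.05024 mol Ba): Ba 1.000, N 2.000, O 4.000
→ BaN2O4

BaN2O4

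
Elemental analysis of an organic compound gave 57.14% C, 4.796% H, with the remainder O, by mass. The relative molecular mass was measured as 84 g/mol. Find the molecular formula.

Assume 100 g: 57.14 g C, 4.796 g H, 38.064 g O.
Moles — C: 57.14 / 12.01 = 4.758 mol; H: 4.796 / 1.008 = 4.758 mol; O: 38.064 / 16.00 = 2.379 mol
Divide by the smallest (2.379 mol O): C 2.000, H 2.000, O 1.000
→ C2H2O
Empirical-formula mass = 42.04 g/mol
n = 84 / 42.04 = 2.00 ≈ 2
Molecular formula = (C2H2O)×2 = C4H4O2

C4H4O2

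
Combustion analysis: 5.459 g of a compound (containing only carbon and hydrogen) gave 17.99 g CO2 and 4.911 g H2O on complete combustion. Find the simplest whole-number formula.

mol C = 17.99 / 44.01 = 0.4088; mass C = 0.4088 × 12.01 = 4.909 g
mol H = 2 × (4.911 / 18.02) = 0.5451; mass H = 0.5451 × 1.008 = 0.5494 g
Ratios (÷ 0.4088): C 1.000, H 1.333
Multiply by 3: C 3.00, H 4.00 → C3H4

C3H4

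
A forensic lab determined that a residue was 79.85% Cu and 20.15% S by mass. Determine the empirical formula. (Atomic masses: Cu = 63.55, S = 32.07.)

Assume 100 g: 79.85 g Cu, 20.15 g S.
Cu: 79.85 g ÷ 63.55 g/mol = 1.256 mol
S: 20.15 g ÷ 32.07 g/mol = 0.6283 mol
Ratios (÷ 0.6283): Cu 2.000, S 1.000
≈ 2:1 → Cu2S

Cu2S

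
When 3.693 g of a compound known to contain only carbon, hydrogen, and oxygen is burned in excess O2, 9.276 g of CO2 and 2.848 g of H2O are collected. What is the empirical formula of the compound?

mol C = 9.276 / 44.01 = 0.2108; mass C = 0.2108 × 12.01 = 2.531 g
mol H = 2 × (2.848 / 18.02) = 0.3161; mass H = 0.3161 × 1.008 = 0.3186 g
mass O = 3.693 − (2.850) = 0.8430 g → mol O = 0.05269
Ratios (÷ 0.05269): C 4.000, H 5.999, O 1.000
→ C4H6O

C4H6O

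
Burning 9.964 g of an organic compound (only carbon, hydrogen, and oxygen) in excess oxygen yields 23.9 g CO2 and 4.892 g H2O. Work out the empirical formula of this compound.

mol C = 23.9 / 44.01 = 0.5431; mass C = 0.5431 × 12.01 = 6.522 g
mol H = 2 × (4.892 / 18.02) = 0.5430; mass H = 0.5430 × 1.008 = 0.5473 g
mass O = 9.964 − (7.069) = 2.895 g → mol O = 0.1809
Ratios (÷ 0.1809): C 3.002, H 3.001, O 1.000
≈ 3:3:1 → C3H3O

C3H3O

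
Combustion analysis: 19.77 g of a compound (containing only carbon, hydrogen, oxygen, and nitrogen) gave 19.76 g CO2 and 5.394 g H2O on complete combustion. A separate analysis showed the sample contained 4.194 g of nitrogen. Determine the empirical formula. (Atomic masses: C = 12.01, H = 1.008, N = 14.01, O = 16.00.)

mol C = 19.76 / 44.01 = 0.4490; mass C = 0.4490 × 12.01 = 5.392 g
mol H = 2 × (5.394 / 18.02) = 0.5987; mass H = 0.5987 × 1.008 = 0.6035 g
mol N = 4.194 / 14.01 = 0.2994
mass O = 19.77 − (10.19) = 9.580 g → mol O = 0.5988
Smallest is N at 0.2994 mol; normalising gives C 1.500, H 2.000, N 1.000, O 2.000
×2: C 3.00, H 4.00, N 2.00, O 4.00 → C3H4N2O4

C3H4N2O4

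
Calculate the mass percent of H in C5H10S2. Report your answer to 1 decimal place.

Molar mass = 5(12.01) + 10(1.008) + 2(32.07) = 134.270 g/mol
Mass of H per mole = 10 × 1.008 = 10.080 g
% H = 10.080 / 134.270 × 100 = 7.5%

7.5%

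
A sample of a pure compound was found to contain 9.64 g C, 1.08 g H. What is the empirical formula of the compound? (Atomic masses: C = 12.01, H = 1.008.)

C: 9.64 g ÷ 12.01 g/mol = 0.8027 mol
H: 1.08 g ÷ 1.008 g/mol = 1.071 mol
Ratios (÷ 0.8027): C 1.000, H 1.335
×3: C 3.00, H 4.00 → C3H4

C3H4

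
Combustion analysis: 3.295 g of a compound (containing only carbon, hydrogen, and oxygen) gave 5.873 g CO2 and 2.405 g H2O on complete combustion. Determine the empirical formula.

mol C = 5.873 / 44.01 = 0.1334; mass C = 0.1334 × 12.01 = 1.603 g
mol H = 2 × (2.405 / 18.02) = 0.2669; mass H = 0.2669 × 1.008 = 0.2691 g
mass O = 3.295 − (1.872) = 1.423 g → mol O = 0.08895
Ratios (÷ 0.08895): C 1.500, H 3.001, O 1.000
Scaling by 2: C 3.00, H 6.00, O 2.00 → C3H6O2

C3H6O2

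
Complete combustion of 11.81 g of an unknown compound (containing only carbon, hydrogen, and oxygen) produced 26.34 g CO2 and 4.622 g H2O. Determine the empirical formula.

C7H6O3

mol C = 26.34 / 44.01 = 0.5985; mass C = 0.5985 × 12.01 = 7.188 g
mol H = 2 × (4.622 / 18.02) = 0.5130; mass H = 0.5130 × 1.008 = 0.5171 g
mass O = 11.81 − (7.705) = 4.105 g → mol O = 0.2566
Smallest is O at 0.2566 mol; normalising gives C 2.333, H 1.999, O 1.000
×3: C 7.00, H 6.00, O 3.00 → C7H6O3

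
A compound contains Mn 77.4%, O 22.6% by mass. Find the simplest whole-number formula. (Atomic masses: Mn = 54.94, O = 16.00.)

Assume 100 g: 77.4 g Mn, 22.6 g O.
Mn: 77.4 g ÷ 54.94 g/mol = 1.409 mol
O: 22.6 g ÷ 16.00 g/mol = 1.413 mol
Divide by the smallest (1.409 mol Mn): Mn 1.000, O 1.003
Ratio ≈ 1:1, so the empirical formula is MnO

MnO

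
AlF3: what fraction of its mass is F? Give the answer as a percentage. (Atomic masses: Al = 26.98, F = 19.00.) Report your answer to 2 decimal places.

Molar mass = 1(26.98) + 3(19.00) = 83.980 g/mol
Mass of F per mole = 3 × 19.00 = 57.000 g
% F = 57.000 / 83.980 × 100 = 67.87%

67.87%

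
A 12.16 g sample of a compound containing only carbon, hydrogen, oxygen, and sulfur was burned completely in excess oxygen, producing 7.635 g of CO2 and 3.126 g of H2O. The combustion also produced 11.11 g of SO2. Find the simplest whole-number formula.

C2H4O3S2

mol C = 7.635 / 44.01 = 0.1735; mass C = 0.1735 × 12.01 = 2.084 g
mol H = 2 × (3.126 / 18.02) = 0.3469; mass H = 0.3469 × 1.008 = 0.3497 g
mol S = 11.11 / 64.07 = 0.1734; mass S = 5.561 g
mass O = 12.16 − (7.994) = 4.166 g → mol O = 0.2604
Divide by the smallest (0.1734 mol S): C 1.000, H 2.001, O 1.501, S 1.000
Multiply by 2: C 2.00, H 4.00, O 3.00, S 2.00 → C2H4O3S2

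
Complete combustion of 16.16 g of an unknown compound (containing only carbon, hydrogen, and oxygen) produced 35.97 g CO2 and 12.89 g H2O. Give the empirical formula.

mol C = 35.97 / 44.01 = 0.8173; mass C = 0.8173 × 12.01 = 9.816 g
mol H = 2 × (12.89 / 18.02) = 1.431; mass H = 1.431 × 1.008 = 1.442 g
mass O = 16.16 − (11.26) = 4.902 g → mol O = 0.3064
Smallest is O at 0.3064 mol; normalising gives C 2.668, H 4.670, O 1.000
Multiply by 3: C 8.00, H 14.01, O 3.00 → C8H14O3

C8H14O3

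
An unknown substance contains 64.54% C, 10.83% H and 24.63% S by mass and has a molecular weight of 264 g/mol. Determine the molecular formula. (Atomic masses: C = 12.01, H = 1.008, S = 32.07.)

Assume 100 g: 64.54 g C, 10.83 g H, 24.63 g S.
C: 64.54 g ÷ 12.01 g/mol = 5.374 mol
H: 10.83 g ÷ 1.008 g/mol = 10.74 mol
S: 24.63 g ÷ 32.07 g/mol = 0.768 mol
Smallest is S at 0.768 mol; normalising gives C 6.997, H 13.990, S 1.000
Ratio ≈ 7:14:1, so the empirical formula is C7H14S
Empirical-formula mass = 130.25 g/mol
n = 264 / 130.25 = 2.03 ≈ 2
Molecular formula = (C7H14S)×2 = C14H28S2

C14H28S2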